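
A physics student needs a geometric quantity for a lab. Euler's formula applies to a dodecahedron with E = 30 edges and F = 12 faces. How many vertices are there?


Polyhedron: dodecahedron
Euler's formula for convex polyhedra: V - E + F = 2
Given: E = 30 edges and F = 12 faces
Solve for V:
V = 2 + E - F = 2 + 30 - 12 = 20
20 vertices


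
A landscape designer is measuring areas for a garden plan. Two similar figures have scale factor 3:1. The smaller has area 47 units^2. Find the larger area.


Linear scale factor k = 3
Original area = 47 units^2
Rule: under a linear scaling by k, areas scale by k^2.
k^2 = 3^2 = 9
New area = 47 * 9
New area = 423
423 units^2


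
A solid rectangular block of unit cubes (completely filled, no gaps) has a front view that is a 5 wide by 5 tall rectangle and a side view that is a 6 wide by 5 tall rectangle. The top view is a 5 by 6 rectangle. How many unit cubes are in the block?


Orthographic views of a solid rectangular block:
Front view 5 x 5 -> length = 5, height = 5
Side view 6 x 5 -> width = 6, height = 5 (consistent)
Top view 5 x 6 -> confirms length = 5, width = 6
The block is 5 x 6 x 5.
Total unit cubes = 5 * 6 * 5 = 150
150 unit cubes


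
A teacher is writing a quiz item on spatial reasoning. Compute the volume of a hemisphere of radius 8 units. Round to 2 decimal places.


Shape: hemisphere (half of a sphere)
Radius r = 8 units
Formula: V = (1/2) * (4/3) * pi * r^3 = (2/3) * pi * r^3
r^3 = 512
(2/3) * 512 = 341.333333
V = 341.333333 * pi
V = 1072.33
1072.33 units^3


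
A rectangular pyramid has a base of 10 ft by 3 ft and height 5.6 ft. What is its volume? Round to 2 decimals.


Shape: rectangular pyramid
Base: 10 ft x 3 ft, Height h = 5.6 ft
Formula: V = (1/3) * base_area * h
base_area = 10 * 3 = 30
base_area * h = 30 * 5.6 = 168
V = 168 / 3
V = 56
56 ft^3


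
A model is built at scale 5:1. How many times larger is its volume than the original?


Linear scale factor k = 5
Rule: under a linear scaling by k, volumes scale by k^3.
k^3 = 5 * 5 * 5
k^3 = 25 * 5
k^3 = 125
Volume scales by a factor of 125.
125 (dimensionless)


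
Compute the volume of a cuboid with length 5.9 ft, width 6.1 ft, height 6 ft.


Shape: rectangular prism
l = 5.9 ft, w = 6.1 ft, h = 6 ft
Formula: V = l * w * h
V = 5.9 * 6.1 * 6
V = 35.99 * 6
V = 215.94
215.94 ft^3


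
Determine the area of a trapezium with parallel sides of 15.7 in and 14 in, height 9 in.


Shape: trapezoid
Parallel sides a = 15.7 in, b = 14 in; Height h = 9 in
Formula: A = (a + b) * h / 2
a + b = 15.7 + 14 = 29.7
A = 29.7 * 9 / 2
A = 267.3 / 2
A = 133.65
133.65 in^2


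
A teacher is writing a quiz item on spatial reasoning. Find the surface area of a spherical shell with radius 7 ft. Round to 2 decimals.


Shape: sphere
Radius r = 7 ft
Formula: SA = 4 * pi * r^2
r^2 = 49
SA = 4 * pi * 49
SA = 196 * pi
SA = 615.75
615.75 ft^2


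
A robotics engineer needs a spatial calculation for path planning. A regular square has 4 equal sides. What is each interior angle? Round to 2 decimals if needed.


Shape: regular square (4 sides)
Formula: interior angle = (n - 2) * 180 / n
(n - 2) = 2
(n - 2) * 180 = 360
angle = 360 / 4
angle = 90
90 degrees


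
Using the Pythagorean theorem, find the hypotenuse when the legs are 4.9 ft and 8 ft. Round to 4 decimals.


Shape: right triangle
Legs a = 4.9 ft, b = 8 ft
Formula: c = sqrt(a^2 + b^2)
a^2 = 24.01, b^2 = 64
a^2 + b^2 = 88.01
c = sqrt(88.01)
c = 9.3814
9.3814 ft


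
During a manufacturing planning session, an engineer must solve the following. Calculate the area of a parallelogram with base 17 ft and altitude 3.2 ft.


Shape: parallelogram
Base b = 17 ft, Height h = 3.2 ft
Formula: A = b * h
A = 17 * 3.2
A = 54.4
54.4 ft^2


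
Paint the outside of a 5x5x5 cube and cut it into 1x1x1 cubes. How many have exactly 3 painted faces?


Large cube: 5 x 5 x 5, cut into unit cubes.
Cubes with 3 painted faces are at the corners. A cube always has 8 corners.
Count = 8
8 unit cubes


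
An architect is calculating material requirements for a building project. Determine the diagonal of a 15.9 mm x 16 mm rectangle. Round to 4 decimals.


Shape: rectangle (diagonal via Pythagoras)
Sides: 15.9 mm and 16 mm
Formula: d = sqrt(l^2 + w^2)
l^2 = 252.81, w^2 = 256
l^2 + w^2 = 508.81
d = sqrt(508.81)
d = 22.5568
22.5568 mm


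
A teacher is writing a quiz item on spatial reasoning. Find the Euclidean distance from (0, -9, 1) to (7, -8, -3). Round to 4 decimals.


3D distance between two points
P1 = (0, -9, 1), P2 = (7, -8, -3)
Formula: d = sqrt((x2-x1)^2 + (y2-y1)^2 + (z2-z1)^2)
dx = 7 - 0 = 7
dy = -8 - -9 = 1
dz = -3 - 1 = -4
dx^2 + dy^2 + dz^2 = 49 + 1 + 16 = 66
d = sqrt(66)
d = 8.124
8.124 units


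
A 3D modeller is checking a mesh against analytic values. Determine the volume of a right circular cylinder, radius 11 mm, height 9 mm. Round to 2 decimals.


Shape: cylinder
Radius r = 11 mm, Height h = 9 mm
Formula: V = pi * r^2 * h
r^2 = 121
V = pi * 121 * 9
V = 1089 * pi
V = 3421.19
3421.19 mm^3


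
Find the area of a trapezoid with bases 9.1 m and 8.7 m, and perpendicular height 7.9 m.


Shape: trapezoid
Parallel sides a = 9.1 m, b = 8.7 m; Height h = 7.9 m
Formula: A = (a + b) * h / 2
a + b = 9.1 + 8.7 = 17.8
A = 17.8 * 7.9 / 2
A = 140.62 / 2
A = 70.31
70.31 m^2


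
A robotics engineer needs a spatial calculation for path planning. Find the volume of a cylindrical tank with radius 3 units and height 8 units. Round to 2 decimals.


Shape: cylinder
Radius r = 3 units, Height h = 8 units
Formula: V = pi * r^2 * h
r^2 = 9
V = pi * 9 * 8
V = 72 * pi
V = 226.19
226.19 units^3


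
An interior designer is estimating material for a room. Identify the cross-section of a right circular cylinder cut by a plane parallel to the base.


Solid: right circular cylinder
Cutting plane: parallel to the base
Visualize the intersection of the plane with the solid's surface.
The boundary of the cut region is a circle.
circle


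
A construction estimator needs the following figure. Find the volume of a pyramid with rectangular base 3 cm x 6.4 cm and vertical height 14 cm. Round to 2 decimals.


Shape: rectangular pyramid
Base: 3 cm x 6.4 cm, Height h = 14 cm
Formula: V = (1/3) * base_area * h
base_area = 3 * 6.4 = 19.2
base_area * h = 19.2 * 14 = 268.8
V = 268.8 / 3
V = 89.6
89.6 cm^3


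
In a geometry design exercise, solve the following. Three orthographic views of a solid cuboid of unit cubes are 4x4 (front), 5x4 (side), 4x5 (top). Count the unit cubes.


Orthographic views of a solid rectangular block:
Front view 4 x 4 -> length = 4, height = 4
Side view 5 x 4 -> width = 5, height = 4 (consistent)
Top view 4 x 5 -> confirms length = 4, width = 5
The block is 4 x 5 x 4.
Total unit cubes = 4 * 5 * 4 = 80
80 unit cubes


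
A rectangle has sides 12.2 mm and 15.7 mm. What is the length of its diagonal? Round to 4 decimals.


Shape: rectangle (diagonal via Pythagoras)
Sides: 12.2 mm and 15.7 mm
Formula: d = sqrt(l^2 + w^2)
l^2 = 148.84, w^2 = 246.49
l^2 + w^2 = 395.33
d = sqrt(395.33)
d = 19.8829
19.8829 mm


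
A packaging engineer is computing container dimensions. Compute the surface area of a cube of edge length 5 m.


Shape: cube
Side s = 5 m
A cube has 6 square faces.
Formula: SA = 6 * s^2
s^2 = 25
SA = 6 * 25
SA = 150
150 m^2


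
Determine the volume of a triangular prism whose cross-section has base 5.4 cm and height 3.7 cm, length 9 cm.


Shape: triangular prism
Triangle base = 5.4 cm, triangle height = 3.7 cm, prism length L = 9 cm
Formula: V = (1/2 * b * h_tri) * L
Cross-section area = 0.5 * 5.4 * 3.7 = 9.99
V = 9.99 * 9
V = 89.91
89.91 cm^3


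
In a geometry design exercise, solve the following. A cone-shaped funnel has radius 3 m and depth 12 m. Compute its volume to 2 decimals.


Shape: cone
Radius r = 3 m, Height h = 12 m
Formula: V = (1/3) * pi * r^2 * h
r^2 = 9
pi * r^2 * h = pi * 9 * 12 = 108 * pi
V = 108 * pi / 3
V = 113.1
113.1 m^3


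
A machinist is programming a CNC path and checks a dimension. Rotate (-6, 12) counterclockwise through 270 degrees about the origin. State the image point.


Transformation: rotation about the origin
Original point: (-6, 12)
Rule for 270 deg counterclockwise: (x, y) -> (y, -x)
Apply: (-6, 12) -> (12, 6)
(12, 6)


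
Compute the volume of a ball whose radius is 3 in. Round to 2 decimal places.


Shape: sphere
Radius r = 3 in
Formula: V = (4/3) * pi * r^3
r^3 = 27
(4/3) * 27 = 36
V = 36 * pi
V = 113.1
113.1 in^3


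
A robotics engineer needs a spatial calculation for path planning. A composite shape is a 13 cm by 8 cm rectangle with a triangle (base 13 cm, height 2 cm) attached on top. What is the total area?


Composite shape: rectangle + triangle
Rectangle area = 13 * 8 = 104
Triangle area = 0.5 * 13 * 2 = 13
Total = 104 + 13
Total = 117
117 cm^2


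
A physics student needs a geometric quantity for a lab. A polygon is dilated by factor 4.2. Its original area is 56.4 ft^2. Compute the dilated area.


Linear scale factor k = 4.2
Original area = 56.4 ft^2
Rule: under a linear scaling by k, areas scale by k^2.
k^2 = 4.2^2 = 17.64
New area = 56.4 * 17.64
New area = 994.896
994.896 ft^2


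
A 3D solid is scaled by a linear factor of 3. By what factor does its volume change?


Linear scale factor k = 3
Rule: under a linear scaling by k, volumes scale by k^3.
k^3 = 3 * 3 * 3
k^3 = 9 * 3
k^3 = 27
Volume scales by a factor of 27.
27 (dimensionless)


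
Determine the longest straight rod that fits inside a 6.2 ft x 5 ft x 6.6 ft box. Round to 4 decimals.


Shape: rectangular box (space diagonal)
l = 6.2 ft, w = 5 ft, h = 6.6 ft
Visualize: the diagonal of the base, then a right triangle with that diagonal and the height.
Formula: d = sqrt(l^2 + w^2 + h^2)
l^2 + w^2 + h^2 = 38.44 + 25 + 43.56 = 107
d = sqrt(107)
d = 10.3441
10.3441 ft


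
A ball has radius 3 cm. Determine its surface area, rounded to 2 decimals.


Shape: sphere
Radius r = 3 cm
Formula: SA = 4 * pi * r^2
r^2 = 9
SA = 4 * pi * 9
SA = 36 * pi
SA = 113.1
113.1 cm^2


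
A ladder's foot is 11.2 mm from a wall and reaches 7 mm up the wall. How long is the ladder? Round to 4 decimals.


Shape: right triangle
Legs a = 11.2 mm, b = 7 mm
Formula: c = sqrt(a^2 + b^2)
a^2 = 125.44, b^2 = 49
a^2 + b^2 = 174.44
c = sqrt(174.44)
c = 13.2076
13.2076 mm


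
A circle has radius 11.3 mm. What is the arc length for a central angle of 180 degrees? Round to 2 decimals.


Shape: circular arc
Radius r = 11.3 mm, Angle = 180 degrees
Formula: L = (angle/360) * 2 * pi * r
2 * pi * r = 22.6 * pi
L = (180/360) * 22.6 * pi
L = 11.3 * pi
L = 35.5
35.5 mm


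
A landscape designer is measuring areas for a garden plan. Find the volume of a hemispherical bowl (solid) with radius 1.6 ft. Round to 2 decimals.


Shape: hemisphere (half of a sphere)
Radius r = 1.6 ft
Formula: V = (1/2) * (4/3) * pi * r^3 = (2/3) * pi * r^3
r^3 = 4.096
(2/3) * 4.096 = 2.730667
V = 2.730667 * pi
V = 8.58
8.58 ft^3


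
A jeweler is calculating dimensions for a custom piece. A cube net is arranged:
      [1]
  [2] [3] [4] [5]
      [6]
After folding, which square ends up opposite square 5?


Net: cross layout. Take square 3 as the base (bottom).
Fold the four squares in the horizontal row up around 3: 2 -> left, 4 -> right, 5 wraps to the top.
Fold 1 and 6 up from 3: 1 -> back, 6 -> front.
Opposite pairs are therefore: (1, 6), (2, 4), (3, 5).
Face 5 is opposite face 3.
face 3


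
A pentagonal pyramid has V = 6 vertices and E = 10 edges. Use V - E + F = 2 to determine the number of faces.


Polyhedron: pentagonal pyramid
Euler's formula for convex polyhedra: V - E + F = 2
Given: V = 6 vertices and E = 10 edges
Solve for F:
F = 2 + E - V = 2 + 10 - 6 = 6
6 faces


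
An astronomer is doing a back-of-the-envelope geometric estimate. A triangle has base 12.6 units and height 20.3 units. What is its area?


Shape: triangle
Base b = 12.6 units, Height h = 20.3 units
Formula: A = (1/2) * b * h
A = 0.5 * 12.6 * 20.3
A = 0.5 * 255.78
A = 127.89
127.89 units^2


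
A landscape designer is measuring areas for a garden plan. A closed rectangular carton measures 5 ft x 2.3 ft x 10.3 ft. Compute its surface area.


Shape: rectangular prism
l = 5 ft, w = 2.3 ft, h = 10.3 ft
Formula: SA = 2(lw + lh + wh)
lw = 11.5, lh = 51.5, wh = 23.69
lw + lh + wh = 86.69
SA = 2 * 86.69
SA = 173.38
173.38 ft^2


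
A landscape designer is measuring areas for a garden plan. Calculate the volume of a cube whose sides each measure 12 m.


Shape: cube
Side s = 12 m
Formula: V = s^3
V = 12 * 12 * 12
V = 144 * 12
V = 1728
1728 m^3


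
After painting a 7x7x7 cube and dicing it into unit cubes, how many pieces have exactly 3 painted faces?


Large cube: 7 x 7 x 7, cut into unit cubes.
Cubes with 3 painted faces are at the corners. A cube always has 8 corners.
Count = 8
8 unit cubes


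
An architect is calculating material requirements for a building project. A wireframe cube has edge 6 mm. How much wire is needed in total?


Shape: cube
Side s = 6 mm
A cube has 12 edges, all equal.
Formula: total edge length = 12 * s
Total = 12 * 6
Total = 72
72 mm


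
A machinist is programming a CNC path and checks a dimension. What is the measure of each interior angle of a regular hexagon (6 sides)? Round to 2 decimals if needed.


Shape: regular hexagon (6 sides)
Formula: interior angle = (n - 2) * 180 / n
(n - 2) = 4
(n - 2) * 180 = 720
angle = 720 / 6
angle = 120
120 degrees


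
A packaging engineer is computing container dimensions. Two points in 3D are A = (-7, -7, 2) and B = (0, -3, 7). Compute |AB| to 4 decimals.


3D distance between two points
P1 = (-7, -7, 2), P2 = (0, -3, 7)
Formula: d = sqrt((x2-x1)^2 + (y2-y1)^2 + (z2-z1)^2)
dx = 0 - -7 = 7
dy = -3 - -7 = 4
dz = 7 - 2 = 5
dx^2 + dy^2 + dz^2 = 49 + 16 + 25 = 90
d = sqrt(90)
d = 9.4868
9.4868 units


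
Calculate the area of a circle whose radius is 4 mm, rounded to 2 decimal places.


Shape: circle
Radius r = 4 mm
Formula: A = pi * r^2
r^2 = 4^2 = 16
A = pi * 16
A = 50.27
50.27 mm^2


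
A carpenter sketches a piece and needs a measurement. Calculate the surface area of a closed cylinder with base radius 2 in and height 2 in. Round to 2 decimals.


Shape: closed cylinder
Radius r = 2 in, Height h = 2 in
Formula: SA = 2*pi*r^2 + 2*pi*r*h = 2*pi*r*(r + h)
r + h = 4
2 * r * (r + h) = 2 * 2 * 4 = 16
SA = 16 * pi
SA = 50.27
50.27 in^2


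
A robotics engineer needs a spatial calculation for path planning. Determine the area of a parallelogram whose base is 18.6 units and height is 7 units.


Shape: parallelogram
Base b = 18.6 units, Height h = 7 units
Formula: A = b * h
A = 18.6 * 7
A = 130.2
130.2 units^2


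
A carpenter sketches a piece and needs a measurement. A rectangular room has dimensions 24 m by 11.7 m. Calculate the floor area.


Shape: rectangle
Length l = 24 m, Width w = 11.7 m
Formula: A = l * w
A = 24 * 11.7
A = 280.8
280.8 m^2


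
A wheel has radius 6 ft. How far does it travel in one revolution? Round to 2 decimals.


Shape: circle
Radius r = 6 ft
Formula: C = 2 * pi * r
C = 2 * pi * 6
C = 12 * pi
C = 37.7
37.7 ft


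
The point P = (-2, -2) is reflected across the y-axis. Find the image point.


Transformation: reflection
Original point: (-2, -2)
Rule for reflection over the y-axis: (x, y) -> (-x, y)
Apply: (-2, -2) -> (2, -2)
(2, -2)


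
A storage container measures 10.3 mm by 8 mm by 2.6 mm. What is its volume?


Shape: rectangular prism
l = 10.3 mm, w = 8 mm, h = 2.6 mm
Formula: V = l * w * h
V = 10.3 * 8 * 2.6
V = 82.4 * 2.6
V = 214.24
214.24 mm^3


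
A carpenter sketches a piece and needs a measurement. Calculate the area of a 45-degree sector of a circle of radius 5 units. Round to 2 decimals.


Shape: circular sector
Radius r = 5 units, Angle = 45 degrees
Formula: A = (angle/360) * pi * r^2
r^2 = 25
Fraction of circle = 45/360
A = (45/360) * pi * 25
A = 3.125 * pi
A = 9.82
9.82 units^2


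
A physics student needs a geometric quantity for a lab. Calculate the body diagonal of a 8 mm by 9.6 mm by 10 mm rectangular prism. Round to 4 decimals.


Shape: rectangular box (space diagonal)
l = 8 mm, w = 9.6 mm, h = 10 mm
Visualize: the diagonal of the base, then a right triangle with that diagonal and the height.
Formula: d = sqrt(l^2 + w^2 + h^2)
l^2 + w^2 + h^2 = 64 + 92.16 + 100 = 256.16
d = sqrt(256.16)
d = 16.005
16.005 mm


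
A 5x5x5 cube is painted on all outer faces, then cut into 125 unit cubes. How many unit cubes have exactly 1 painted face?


Large cube: 5 x 5 x 5, cut into unit cubes.
n = 5, so n - 2 = 3
Cubes with 1 painted face lie in the interior of each face.
A cube has 6 faces; each contributes (n - 2)^2 = 9 such cubes.
Count = 6 * 9 = 54
54 unit cubes


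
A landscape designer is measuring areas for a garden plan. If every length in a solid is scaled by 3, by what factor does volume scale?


Linear scale factor k = 3
Rule: under a linear scaling by k, volumes scale by k^3.
k^3 = 3 * 3 * 3
k^3 = 9 * 3
k^3 = 27
Volume scales by a factor of 27.
27 (dimensionless)


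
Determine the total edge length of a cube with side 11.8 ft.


Shape: cube
Side s = 11.8 ft
A cube has 12 edges, all equal.
Formula: total edge length = 12 * s
Total = 12 * 11.8
Total = 141.6
141.6 ft


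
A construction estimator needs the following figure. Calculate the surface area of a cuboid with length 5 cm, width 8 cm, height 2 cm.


Shape: rectangular prism
l = 5 cm, w = 8 cm, h = 2 cm
Formula: SA = 2(lw + lh + wh)
lw = 40, lh = 10, wh = 16
lw + lh + wh = 66
SA = 2 * 66
SA = 132
132 cm^2


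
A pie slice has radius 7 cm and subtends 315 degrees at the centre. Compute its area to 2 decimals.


Shape: circular sector
Radius r = 7 cm, Angle = 315 degrees
Formula: A = (angle/360) * pi * r^2
r^2 = 49
Fraction of circle = 315/360
A = (315/360) * pi * 49
A = 42.875 * pi
A = 134.7
134.7 cm^2


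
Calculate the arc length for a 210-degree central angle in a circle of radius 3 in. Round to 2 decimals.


Shape: circular arc
Radius r = 3 in, Angle = 210 degrees
Formula: L = (angle/360) * 2 * pi * r
2 * pi * r = 6 * pi
L = (210/360) * 6 * pi
L = 3.5 * pi
L = 11
11 in


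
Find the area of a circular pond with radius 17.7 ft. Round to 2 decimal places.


Shape: circle
Radius r = 17.7 ft
Formula: A = pi * r^2
r^2 = 17.7^2 = 313.29
A = pi * 313.29
A = 984.23
984.23 ft^2


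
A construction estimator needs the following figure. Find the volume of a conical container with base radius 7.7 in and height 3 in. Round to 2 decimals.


Shape: cone
Radius r = 7.7 in, Height h = 3 in
Formula: V = (1/3) * pi * r^2 * h
r^2 = 59.29
pi * r^2 * h = pi * 59.29 * 3 = 177.87 * pi
V = 177.87 * pi / 3
V = 186.27
186.27 in^3


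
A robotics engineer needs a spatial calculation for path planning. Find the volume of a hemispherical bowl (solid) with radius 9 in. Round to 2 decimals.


Shape: hemisphere (half of a sphere)
Radius r = 9 in
Formula: V = (1/2) * (4/3) * pi * r^3 = (2/3) * pi * r^3
r^3 = 729
(2/3) * 729 = 486
V = 486 * pi
V = 1526.81
1526.81 in^3


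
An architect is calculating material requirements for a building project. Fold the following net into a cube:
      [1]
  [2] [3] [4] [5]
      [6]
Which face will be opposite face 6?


Net: cross layout. Take square 3 as the base (bottom).
Fold the four squares in the horizontal row up around 3: 2 -> left, 4 -> right, 5 wraps to the top.
Fold 1 and 6 up from 3: 1 -> back, 6 -> front.
Opposite pairs are therefore: (1, 6), (2, 4), (3, 5).
Face 6 is opposite face 1.
face 1


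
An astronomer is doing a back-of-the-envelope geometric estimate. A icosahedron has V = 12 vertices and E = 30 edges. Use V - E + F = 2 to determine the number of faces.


Polyhedron: icosahedron
Euler's formula for convex polyhedra: V - E + F = 2
Given: V = 12 vertices and E = 30 edges
Solve for F:
F = 2 + E - V = 2 + 30 - 12 = 20
20 faces


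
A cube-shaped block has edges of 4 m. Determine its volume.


Shape: cube
Side s = 4 m
Formula: V = s^3
V = 4 * 4 * 4
V = 16 * 4
V = 64
64 m^3


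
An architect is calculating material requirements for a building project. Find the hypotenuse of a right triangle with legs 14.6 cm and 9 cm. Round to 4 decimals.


Shape: right triangle
Legs a = 14.6 cm, b = 9 cm
Formula: c = sqrt(a^2 + b^2)
a^2 = 213.16, b^2 = 81
a^2 + b^2 = 294.16
c = sqrt(294.16)
c = 17.1511
17.1511 cm


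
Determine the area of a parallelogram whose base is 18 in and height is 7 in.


Shape: parallelogram
Base b = 18 in, Height h = 7 in
Formula: A = b * h
A = 18 * 7
A = 126
126 in^2


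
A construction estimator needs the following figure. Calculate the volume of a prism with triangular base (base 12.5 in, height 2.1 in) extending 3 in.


Shape: triangular prism
Triangle base = 12.5 in, triangle height = 2.1 in, prism length L = 3 in
Formula: V = (1/2 * b * h_tri) * L
Cross-section area = 0.5 * 12.5 * 2.1 = 13.125
V = 13.125 * 3
V = 39.375
39.375 in^3


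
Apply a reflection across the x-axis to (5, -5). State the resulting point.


Transformation: reflection
Original point: (5, -5)
Rule for reflection over the x-axis: (x, y) -> (x, -y)
Apply: (5, -5) -> (5, 5)
(5, 5)


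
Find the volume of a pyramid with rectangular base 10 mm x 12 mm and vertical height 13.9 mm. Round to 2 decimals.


Shape: rectangular pyramid
Base: 10 mm x 12 mm, Height h = 13.9 mm
Formula: V = (1/3) * base_area * h
base_area = 10 * 12 = 120
base_area * h = 120 * 13.9 = 1668
V = 1668 / 3
V = 556
556 mm^3


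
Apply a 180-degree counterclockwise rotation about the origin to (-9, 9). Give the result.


Transformation: rotation about the origin
Original point: (-9, 9)
Rule for 180 deg: (x, y) -> (-x, -y)
Apply: (-9, 9) -> (9, -9)
(9, -9)


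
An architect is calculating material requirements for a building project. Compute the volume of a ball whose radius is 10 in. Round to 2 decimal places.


Shape: sphere
Radius r = 10 in
Formula: V = (4/3) * pi * r^3
r^3 = 1000
(4/3) * 1000 = 1333.333333
V = 1333.333333 * pi
V = 4188.79
4188.79 in^3


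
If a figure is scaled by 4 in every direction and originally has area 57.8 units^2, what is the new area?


Linear scale factor k = 4
Original area = 57.8 units^2
Rule: under a linear scaling by k, areas scale by k^2.
k^2 = 4^2 = 16
New area = 57.8 * 16
New area = 924.8
924.8 units^2


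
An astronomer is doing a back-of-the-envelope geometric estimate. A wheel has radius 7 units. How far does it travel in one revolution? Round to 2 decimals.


Shape: circle
Radius r = 7 units
Formula: C = 2 * pi * r
C = 2 * pi * 7
C = 14 * pi
C = 43.98
43.98 units


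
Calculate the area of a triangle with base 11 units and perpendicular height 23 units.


Shape: triangle
Base b = 11 units, Height h = 23 units
Formula: A = (1/2) * b * h
A = 0.5 * 11 * 23
A = 0.5 * 253
A = 126.5
126.5 units^2


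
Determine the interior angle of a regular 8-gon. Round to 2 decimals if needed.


Shape: regular octagon (8 sides)
Formula: interior angle = (n - 2) * 180 / n
(n - 2) = 6
(n - 2) * 180 = 1080
angle = 1080 / 8
angle = 135
135 degrees


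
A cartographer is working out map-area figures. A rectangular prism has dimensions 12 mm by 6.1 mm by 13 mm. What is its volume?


Shape: rectangular prism
l = 12 mm, w = 6.1 mm, h = 13 mm
Formula: V = l * w * h
V = 12 * 6.1 * 13
V = 73.2 * 13
V = 951.6
951.6 mm^3


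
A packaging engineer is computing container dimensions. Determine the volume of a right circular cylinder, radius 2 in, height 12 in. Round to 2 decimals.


Shape: cylinder
Radius r = 2 in, Height h = 12 in
Formula: V = pi * r^2 * h
r^2 = 4
V = pi * 4 * 12
V = 48 * pi
V = 150.8
150.8 in^3


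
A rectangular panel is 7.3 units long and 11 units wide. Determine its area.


Shape: rectangle
Length l = 7.3 units, Width w = 11 units
Formula: A = l * w
A = 7.3 * 11
A = 80.3
80.3 units^2


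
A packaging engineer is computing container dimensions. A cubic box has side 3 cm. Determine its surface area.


Shape: cube
Side s = 3 cm
A cube has 6 square faces.
Formula: SA = 6 * s^2
s^2 = 9
SA = 6 * 9
SA = 54
54 cm^2


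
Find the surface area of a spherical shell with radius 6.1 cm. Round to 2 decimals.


Shape: sphere
Radius r = 6.1 cm
Formula: SA = 4 * pi * r^2
r^2 = 37.21
SA = 4 * pi * 37.21
SA = 148.84 * pi
SA = 467.59
467.59 cm^2


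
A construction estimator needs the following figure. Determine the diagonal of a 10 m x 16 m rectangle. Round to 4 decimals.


Shape: rectangle (diagonal via Pythagoras)
Sides: 10 m and 16 m
Formula: d = sqrt(l^2 + w^2)
l^2 = 100, w^2 = 256
l^2 + w^2 = 356
d = sqrt(356)
d = 18.868
18.868 m


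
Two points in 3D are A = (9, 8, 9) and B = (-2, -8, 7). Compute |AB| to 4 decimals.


3D distance between two points
P1 = (9, 8, 9), P2 = (-2, -8, 7)
Formula: d = sqrt((x2-x1)^2 + (y2-y1)^2 + (z2-z1)^2)
dx = -2 - 9 = -11
dy = -8 - 8 = -16
dz = 7 - 9 = -2
dx^2 + dy^2 + dz^2 = 121 + 256 + 4 = 381
d = sqrt(381)
d = 19.5192
19.5192 units


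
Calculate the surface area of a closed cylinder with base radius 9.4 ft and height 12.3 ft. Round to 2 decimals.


Shape: closed cylinder
Radius r = 9.4 ft, Height h = 12.3 ft
Formula: SA = 2*pi*r^2 + 2*pi*r*h = 2*pi*r*(r + h)
r + h = 21.7
2 * r * (r + h) = 2 * 9.4 * 21.7 = 407.96
SA = 407.96 * pi
SA = 1281.64
1281.64 ft^2


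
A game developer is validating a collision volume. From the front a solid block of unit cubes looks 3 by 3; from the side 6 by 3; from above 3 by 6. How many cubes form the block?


Orthographic views of a solid rectangular block:
Front view 3 x 3 -> length = 3, height = 3
Side view 6 x 3 -> width = 6, height = 3 (consistent)
Top view 3 x 6 -> confirms length = 3, width = 6
The block is 3 x 6 x 3.
Total unit cubes = 3 * 6 * 3 = 54
54 unit cubes


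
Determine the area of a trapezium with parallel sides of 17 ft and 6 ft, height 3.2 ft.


Shape: trapezoid
Parallel sides a = 17 ft, b = 6 ft; Height h = 3.2 ft
Formula: A = (a + b) * h / 2
a + b = 17 + 6 = 23
A = 23 * 3.2 / 2
A = 73.6 / 2
A = 36.8
36.8 ft^2


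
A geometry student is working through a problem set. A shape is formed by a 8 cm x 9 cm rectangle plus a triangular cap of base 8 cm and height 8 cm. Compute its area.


Composite shape: rectangle + triangle
Rectangle area = 8 * 9 = 72
Triangle area = 0.5 * 8 * 8 = 32
Total = 72 + 32
Total = 104
104 cm^2


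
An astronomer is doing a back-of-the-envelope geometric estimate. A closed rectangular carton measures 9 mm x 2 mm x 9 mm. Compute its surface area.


Shape: rectangular prism
l = 9 mm, w = 2 mm, h = 9 mm
Formula: SA = 2(lw + lh + wh)
lw = 18, lh = 81, wh = 18
lw + lh + wh = 117
SA = 2 * 117
SA = 234
234 mm^2


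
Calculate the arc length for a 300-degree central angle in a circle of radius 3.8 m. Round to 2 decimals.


Shape: circular arc
Radius r = 3.8 m, Angle = 300 degrees
Formula: L = (angle/360) * 2 * pi * r
2 * pi * r = 7.6 * pi
L = (300/360) * 7.6 * pi
L = 6.333333 * pi
L = 19.9
19.9 m


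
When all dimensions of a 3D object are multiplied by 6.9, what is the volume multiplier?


Linear scale factor k = 6.9
Rule: under a linear scaling by k, volumes scale by k^3.
k^3 = 6.9 * 6.9 * 6.9
k^3 = 47.61 * 6.9
k^3 = 328.509
Volume scales by a factor of 328.509.
328.509 (dimensionless)


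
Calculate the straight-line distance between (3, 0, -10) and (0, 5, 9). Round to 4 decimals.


3D distance between two points
P1 = (3, 0, -10), P2 = (0, 5, 9)
Formula: d = sqrt((x2-x1)^2 + (y2-y1)^2 + (z2-z1)^2)
dx = 0 - 3 = -3
dy = 5 - 0 = 5
dz = 9 - -10 = 19
dx^2 + dy^2 + dz^2 = 9 + 25 + 361 = 395
d = sqrt(395)
d = 19.8746
19.8746 units


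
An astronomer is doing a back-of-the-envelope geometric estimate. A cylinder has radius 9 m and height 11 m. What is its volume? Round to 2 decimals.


Shape: cylinder
Radius r = 9 m, Height h = 11 m
Formula: V = pi * r^2 * h
r^2 = 81
V = pi * 81 * 11
V = 891 * pi
V = 2799.16
2799.16 m^3


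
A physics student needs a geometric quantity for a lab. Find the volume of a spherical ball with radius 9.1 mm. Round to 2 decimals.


Shape: sphere
Radius r = 9.1 mm
Formula: V = (4/3) * pi * r^3
r^3 = 753.571
(4/3) * 753.571 = 1004.761333
V = 1004.761333 * pi
V = 3156.55
3156.55 mm^3


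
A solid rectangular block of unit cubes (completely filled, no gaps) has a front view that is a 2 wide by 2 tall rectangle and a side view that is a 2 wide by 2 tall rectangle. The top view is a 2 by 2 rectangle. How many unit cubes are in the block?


Orthographic views of a solid rectangular block:
Front view 2 x 2 -> length = 2, height = 2
Side view 2 x 2 -> width = 2, height = 2 (consistent)
Top view 2 x 2 -> confirms length = 2, width = 2
The block is 2 x 2 x 2.
Total unit cubes = 2 * 2 * 2 = 8
8 unit cubes


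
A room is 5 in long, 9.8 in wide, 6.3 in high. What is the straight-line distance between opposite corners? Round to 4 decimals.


Shape: rectangular box (space diagonal)
l = 5 in, w = 9.8 in, h = 6.3 in
Visualize: the diagonal of the base, then a right triangle with that diagonal and the height.
Formula: d = sqrt(l^2 + w^2 + h^2)
l^2 + w^2 + h^2 = 25 + 96.04 + 39.69 = 160.73
d = sqrt(160.73)
d = 12.6779
12.6779 in


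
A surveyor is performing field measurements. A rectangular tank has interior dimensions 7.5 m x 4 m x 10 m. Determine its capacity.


Shape: rectangular prism
l = 7.5 m, w = 4 m, h = 10 m
Formula: V = l * w * h
V = 7.5 * 4 * 10
V = 30 * 10
V = 300
300 m^3


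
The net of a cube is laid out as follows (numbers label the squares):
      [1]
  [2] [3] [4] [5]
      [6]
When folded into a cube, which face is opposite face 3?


Net: cross layout. Take square 3 as the base (bottom).
Fold the four squares in the horizontal row up around 3: 2 -> left, 4 -> right, 5 wraps to the top.
Fold 1 and 6 up from 3: 1 -> back, 6 -> front.
Opposite pairs are therefore: (1, 6), (2, 4), (3, 5).
Face 3 is opposite face 5.
face 5


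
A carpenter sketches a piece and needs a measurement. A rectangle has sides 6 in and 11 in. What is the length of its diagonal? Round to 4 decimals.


Shape: rectangle (diagonal via Pythagoras)
Sides: 6 in and 11 in
Formula: d = sqrt(l^2 + w^2)
l^2 = 36, w^2 = 121
l^2 + w^2 = 157
d = sqrt(157)
d = 12.53
12.53 in


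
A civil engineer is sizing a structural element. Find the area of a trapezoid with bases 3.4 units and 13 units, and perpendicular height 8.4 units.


Shape: trapezoid
Parallel sides a = 3.4 units, b = 13 units; Height h = 8.4 units
Formula: A = (a + b) * h / 2
a + b = 3.4 + 13 = 16.4
A = 16.4 * 8.4 / 2
A = 137.76 / 2
A = 68.88
68.88 units^2


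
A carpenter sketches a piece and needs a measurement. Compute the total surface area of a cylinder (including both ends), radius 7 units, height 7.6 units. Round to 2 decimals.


Shape: closed cylinder
Radius r = 7 units, Height h = 7.6 units
Formula: SA = 2*pi*r^2 + 2*pi*r*h = 2*pi*r*(r + h)
r + h = 14.6
2 * r * (r + h) = 2 * 7 * 14.6 = 204.4
SA = 204.4 * pi
SA = 642.14
642.14 units^2


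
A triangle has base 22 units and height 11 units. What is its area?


Shape: triangle
Base b = 22 units, Height h = 11 units
Formula: A = (1/2) * b * h
A = 0.5 * 22 * 11
A = 0.5 * 242
A = 121
121 units^2


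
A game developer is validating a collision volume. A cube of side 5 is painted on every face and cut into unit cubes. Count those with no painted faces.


Large cube: 5 x 5 x 5, cut into unit cubes.
n = 5, so n - 2 = 3
Unpainted cubes form the interior (n - 2)^3 block.
(n - 2)^3 = 3^3 = 27
27 unit cubes


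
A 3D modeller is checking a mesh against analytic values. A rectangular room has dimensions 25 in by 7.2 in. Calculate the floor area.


Shape: rectangle
Length l = 25 in, Width w = 7.2 in
Formula: A = l * w
A = 25 * 7.2
A = 180
180 in^2


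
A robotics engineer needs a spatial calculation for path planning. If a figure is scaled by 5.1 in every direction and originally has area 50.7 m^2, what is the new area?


Linear scale factor k = 5.1
Original area = 50.7 m^2
Rule: under a linear scaling by k, areas scale by k^2.
k^2 = 5.1^2 = 26.01
New area = 50.7 * 26.01
New area = 1318.707
1318.707 m^2


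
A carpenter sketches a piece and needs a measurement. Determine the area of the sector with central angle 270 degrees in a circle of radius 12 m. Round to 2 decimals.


Shape: circular sector
Radius r = 12 m, Angle = 270 degrees
Formula: A = (angle/360) * pi * r^2
r^2 = 144
Fraction of circle = 270/360
A = (270/360) * pi * 144
A = 108 * pi
A = 339.29
339.29 m^2


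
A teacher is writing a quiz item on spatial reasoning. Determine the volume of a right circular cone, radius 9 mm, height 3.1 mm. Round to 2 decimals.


Shape: cone
Radius r = 9 mm, Height h = 3.1 mm
Formula: V = (1/3) * pi * r^2 * h
r^2 = 81
pi * r^2 * h = pi * 81 * 3.1 = 251.1 * pi
V = 251.1 * pi / 3
V = 262.95
262.95 mm^3


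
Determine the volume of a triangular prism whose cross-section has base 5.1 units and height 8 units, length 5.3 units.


Shape: triangular prism
Triangle base = 5.1 units, triangle height = 8 units, prism length L = 5.3 units
Formula: V = (1/2 * b * h_tri) * L
Cross-section area = 0.5 * 5.1 * 8 = 20.4
V = 20.4 * 5.3
V = 108.12
108.12 units^3


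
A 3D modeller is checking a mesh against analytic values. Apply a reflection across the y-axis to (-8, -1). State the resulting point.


Transformation: reflection
Original point: (-8, -1)
Rule for reflection over the y-axis: (x, y) -> (-x, y)
Apply: (-8, -1) -> (8, -1)
(8, -1)


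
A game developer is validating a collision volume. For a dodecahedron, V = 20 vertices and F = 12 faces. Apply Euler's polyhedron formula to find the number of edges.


Polyhedron: dodecahedron
Euler's formula for convex polyhedra: V - E + F = 2
Given: V = 20 vertices and F = 12 faces
Solve for E:
E = V + F - 2 = 20 + 12 - 2 = 30
30 edges


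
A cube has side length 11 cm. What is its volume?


Shape: cube
Side s = 11 cm
Formula: V = s^3
V = 11 * 11 * 11
V = 121 * 11
V = 1331
1331 cm^3


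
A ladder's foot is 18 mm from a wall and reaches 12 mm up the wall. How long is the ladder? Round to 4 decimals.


Shape: right triangle
Legs a = 18 mm, b = 12 mm
Formula: c = sqrt(a^2 + b^2)
a^2 = 324, b^2 = 144
a^2 + b^2 = 468
c = sqrt(468)
c = 21.6333
21.6333 mm


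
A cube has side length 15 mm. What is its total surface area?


Shape: cube
Side s = 15 mm
A cube has 6 square faces.
Formula: SA = 6 * s^2
s^2 = 225
SA = 6 * 225
SA = 1350
1350 mm^2


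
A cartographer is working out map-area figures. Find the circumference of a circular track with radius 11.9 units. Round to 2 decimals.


Shape: circle
Radius r = 11.9 units
Formula: C = 2 * pi * r
C = 2 * pi * 11.9
C = 23.8 * pi
C = 74.77
74.77 units


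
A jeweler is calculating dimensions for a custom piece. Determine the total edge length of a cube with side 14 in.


Shape: cube
Side s = 14 in
A cube has 12 edges, all equal.
Formula: total edge length = 12 * s
Total = 12 * 14
Total = 168
168 in


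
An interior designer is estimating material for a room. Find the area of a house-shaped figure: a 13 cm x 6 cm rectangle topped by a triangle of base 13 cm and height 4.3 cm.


Composite shape: rectangle + triangle
Rectangle area = 13 * 6 = 78
Triangle area = 0.5 * 13 * 4.3 = 27.95
Total = 78 + 27.95
Total = 105.95
105.95 cm^2


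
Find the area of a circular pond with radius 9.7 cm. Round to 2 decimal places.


Shape: circle
Radius r = 9.7 cm
Formula: A = pi * r^2
r^2 = 9.7^2 = 94.09
A = pi * 94.09
A = 295.59
295.59 cm^2


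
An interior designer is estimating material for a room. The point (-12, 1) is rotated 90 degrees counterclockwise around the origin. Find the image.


Transformation: rotation about the origin
Original point: (-12, 1)
Rule for 90 deg counterclockwise: (x, y) -> (-y, x)
Apply: (-12, 1) -> (-1, -12)
(-1, -12)


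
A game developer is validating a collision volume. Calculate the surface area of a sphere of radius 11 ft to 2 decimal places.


Shape: sphere
Radius r = 11 ft
Formula: SA = 4 * pi * r^2
r^2 = 121
SA = 4 * pi * 121
SA = 484 * pi
SA = 1520.53
1520.53 ft^2


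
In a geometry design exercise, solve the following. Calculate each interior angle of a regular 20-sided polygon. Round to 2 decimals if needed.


Shape: regular icosagon (20 sides)
Formula: interior angle = (n - 2) * 180 / n
(n - 2) = 18
(n - 2) * 180 = 3240
angle = 3240 / 20
angle = 162
162 degrees


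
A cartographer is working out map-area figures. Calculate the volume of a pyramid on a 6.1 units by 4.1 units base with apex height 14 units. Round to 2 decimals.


Shape: rectangular pyramid
Base: 6.1 units x 4.1 units, Height h = 14 units
Formula: V = (1/3) * base_area * h
base_area = 6.1 * 4.1 = 25.01
base_area * h = 25.01 * 14 = 350.14
V = 350.14 / 3
V = 116.71
116.71 units^3


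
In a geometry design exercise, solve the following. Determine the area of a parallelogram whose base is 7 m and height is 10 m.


Shape: parallelogram
Base b = 7 m, Height h = 10 m
Formula: A = b * h
A = 7 * 10
A = 70
70 m^2


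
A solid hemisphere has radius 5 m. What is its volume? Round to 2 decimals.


Shape: hemisphere (half of a sphere)
Radius r = 5 m
Formula: V = (1/2) * (4/3) * pi * r^3 = (2/3) * pi * r^3
r^3 = 125
(2/3) * 125 = 83.333333
V = 83.333333 * pi
V = 261.8
261.8 m^3


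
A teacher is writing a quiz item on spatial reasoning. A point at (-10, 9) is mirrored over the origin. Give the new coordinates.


Transformation: reflection
Original point: (-10, 9)
Rule for reflection through the origin: (x, y) -> (-x, -y)
Apply: (-10, 9) -> (10, -9)
(10, -9)


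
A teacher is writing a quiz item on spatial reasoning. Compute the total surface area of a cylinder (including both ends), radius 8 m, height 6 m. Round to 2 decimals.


Shape: closed cylinder
Radius r = 8 m, Height h = 6 m
Formula: SA = 2*pi*r^2 + 2*pi*r*h = 2*pi*r*(r + h)
r + h = 14
2 * r * (r + h) = 2 * 8 * 14 = 224
SA = 224 * pi
SA = 703.72
703.72 m^2


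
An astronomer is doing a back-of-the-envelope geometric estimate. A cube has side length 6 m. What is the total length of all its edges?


Shape: cube
Side s = 6 m
A cube has 12 edges, all equal.
Formula: total edge length = 12 * s
Total = 12 * 6
Total = 72
72 m


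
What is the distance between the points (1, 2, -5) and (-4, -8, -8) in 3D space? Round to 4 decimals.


3D distance between two points
P1 = (1, 2, -5), P2 = (-4, -8, -8)
Formula: d = sqrt((x2-x1)^2 + (y2-y1)^2 + (z2-z1)^2)
dx = -4 - 1 = -5
dy = -8 - 2 = -10
dz = -8 - -5 = -3
dx^2 + dy^2 + dz^2 = 25 + 100 + 9 = 134
d = sqrt(134)
d = 11.5758
11.5758 units


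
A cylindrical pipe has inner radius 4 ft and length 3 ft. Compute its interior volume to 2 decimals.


Shape: cylinder
Radius r = 4 ft, Height h = 3 ft
Formula: V = pi * r^2 * h
r^2 = 16
V = pi * 16 * 3
V = 48 * pi
V = 150.8
150.8 ft^3


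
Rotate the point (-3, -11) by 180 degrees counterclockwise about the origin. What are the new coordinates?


Transformation: rotation about the origin
Original point: (-3, -11)
Rule for 180 deg: (x, y) -> (-x, -y)
Apply: (-3, -11) -> (3, 11)
(3, 11)


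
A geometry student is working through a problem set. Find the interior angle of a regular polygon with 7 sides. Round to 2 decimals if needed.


Shape: regular heptagon (7 sides)
Formula: interior angle = (n - 2) * 180 / n
(n - 2) = 5
(n - 2) * 180 = 900
angle = 900 / 7
angle = 128.57
128.57 degrees


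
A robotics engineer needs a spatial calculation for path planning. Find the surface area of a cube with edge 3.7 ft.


Shape: cube
Side s = 3.7 ft
A cube has 6 square faces.
Formula: SA = 6 * s^2
s^2 = 13.69
SA = 6 * 13.69
SA = 82.14
82.14 ft^2


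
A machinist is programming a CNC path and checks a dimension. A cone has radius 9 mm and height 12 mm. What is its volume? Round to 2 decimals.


Shape: cone
Radius r = 9 mm, Height h = 12 mm
Formula: V = (1/3) * pi * r^2 * h
r^2 = 81
pi * r^2 * h = pi * 81 * 12 = 972 * pi
V = 972 * pi / 3
V = 1017.88
1017.88 mm^3
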